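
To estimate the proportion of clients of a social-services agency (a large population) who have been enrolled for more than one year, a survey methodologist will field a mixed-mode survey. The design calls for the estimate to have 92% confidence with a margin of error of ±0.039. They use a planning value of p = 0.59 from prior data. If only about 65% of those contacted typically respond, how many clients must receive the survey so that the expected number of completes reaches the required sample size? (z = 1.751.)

Completed interviews needed: n₀ = 1.751² × 0.2419 / 0.039² ≈ 487.62 → 488.
At a 65% response rate, contacts needed = 488 / 0.65 ≈ 750.77 → 751.

751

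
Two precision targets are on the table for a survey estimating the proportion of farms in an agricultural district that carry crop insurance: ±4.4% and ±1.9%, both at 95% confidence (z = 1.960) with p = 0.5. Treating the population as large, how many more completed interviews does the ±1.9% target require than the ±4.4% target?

2164

At ±4.4%: n = 1.960² × 0.2500 / 0.044² ≈ 496.07 → 497.
At ±1.9%: n = 1.960² × 0.2500 / 0.019² ≈ 2660.39 → 2661.
Additional respondents: 2661 − 497 = 2164.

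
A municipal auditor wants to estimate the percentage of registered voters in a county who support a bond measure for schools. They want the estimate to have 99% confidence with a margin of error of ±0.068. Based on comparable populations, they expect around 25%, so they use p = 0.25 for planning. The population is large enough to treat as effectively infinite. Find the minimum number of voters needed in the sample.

For 99% confidence, z = 2.576.
With p = 0.25, p(1−p) = 0.1875.
n = z²·p(1−p)/E² = 2.576² × 0.1875 / 0.068² = 6.6358 × 0.1875 / 0.004624 ≈ 269.08.
Rounding up gives n = 270.

270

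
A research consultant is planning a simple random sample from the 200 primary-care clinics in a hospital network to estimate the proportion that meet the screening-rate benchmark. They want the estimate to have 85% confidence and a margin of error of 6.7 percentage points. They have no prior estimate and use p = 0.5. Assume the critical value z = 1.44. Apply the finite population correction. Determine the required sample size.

Unadjusted: n₀ = 1.44² × 0.50 × 0.50 / 0.067² ≈ 115.48, so n₀ = 116.
Finite population correction with N = 200: n = n₀ / (1 + (n₀−1)/N) = 116 / (1 + 115/200) = 116 / 1.5750 ≈ 73.65.
Rounding up, n = 74.

74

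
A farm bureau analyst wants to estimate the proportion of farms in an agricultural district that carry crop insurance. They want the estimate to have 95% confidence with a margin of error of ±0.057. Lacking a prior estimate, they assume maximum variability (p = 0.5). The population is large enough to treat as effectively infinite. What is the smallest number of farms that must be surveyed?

For 95% confidence, z = 1.960.
With p = 0.5, p(1−p) = 0.25.
n = z²·p(1−p)/E² = 1.960² × 0.2500 / 0.057² = 3.8416 × 0.2500 / 0.003249 ≈ 295.60.
Rounding up gives n = 296.

296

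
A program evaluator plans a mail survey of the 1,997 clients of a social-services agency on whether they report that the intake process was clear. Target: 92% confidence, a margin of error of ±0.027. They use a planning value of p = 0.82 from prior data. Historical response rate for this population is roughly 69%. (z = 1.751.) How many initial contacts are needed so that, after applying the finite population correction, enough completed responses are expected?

Completed interviews needed (unadjusted): n₀ = 1.751² × 0.1476 / 0.027² ≈ 620.77 → 621.
FPC for N = 1,997: n = 621 / (1 + 620/1997) = 621 / 1.3105 ≈ 473.88 → 474.
At a 69% response rate, contacts needed = 474 / 0.69 ≈ 686.96 → 687.

687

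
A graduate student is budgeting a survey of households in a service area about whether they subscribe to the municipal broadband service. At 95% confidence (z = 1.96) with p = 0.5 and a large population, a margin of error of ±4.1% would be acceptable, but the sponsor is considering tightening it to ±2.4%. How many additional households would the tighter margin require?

1096

At ±4.1%: n = 1.96² × 0.2500 / 0.041² ≈ 571.33 → 572.
At ±2.4%: n = 1.96² × 0.2500 / 0.024² ≈ 1667.36 → 1668.
Additional respondents: 1668 − 572 = 1096.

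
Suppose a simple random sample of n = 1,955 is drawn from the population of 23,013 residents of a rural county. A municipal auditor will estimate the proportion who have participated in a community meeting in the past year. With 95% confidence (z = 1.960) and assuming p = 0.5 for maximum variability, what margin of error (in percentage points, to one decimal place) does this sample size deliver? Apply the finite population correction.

Finite-population factor: (N−n)/(N−1) = (23013−1955)/(23013−1) = 0.9151.
SE(p̂) = √[p(1−p)/n · (N−n)/(N−1)] = √[0.2500/1955 × 0.9151] = 0.01082.
E = z × SE = 1.960 × 0.01082 = 0.02120 ≈ 2.1 percentage points.

2.1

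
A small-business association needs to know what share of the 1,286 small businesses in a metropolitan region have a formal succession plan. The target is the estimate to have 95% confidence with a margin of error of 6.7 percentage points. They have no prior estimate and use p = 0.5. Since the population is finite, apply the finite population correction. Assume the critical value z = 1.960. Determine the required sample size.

Unadjusted: n₀ = 1.960² × 0.50 × 0.50 / 0.067² ≈ 213.95, so n₀ = 214.
Finite population correction with N = 1,286: n = n₀ / (1 + (n₀−1)/N) = 214 / (1 + 213/1286) = 214 / 1.1656 ≈ 183.59.
Rounding up, n = 184.

184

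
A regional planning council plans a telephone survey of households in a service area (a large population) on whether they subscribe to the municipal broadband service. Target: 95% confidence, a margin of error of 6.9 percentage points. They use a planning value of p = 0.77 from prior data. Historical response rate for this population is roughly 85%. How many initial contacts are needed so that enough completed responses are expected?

For 95% confidence, z = 1.96.
Completed interviews needed: n₀ = 1.96² × 0.1771 / 0.069² ≈ 142.90 → 143.
At an 85% response rate, contacts needed = 143 / 0.85 ≈ 168.24 → 169.

169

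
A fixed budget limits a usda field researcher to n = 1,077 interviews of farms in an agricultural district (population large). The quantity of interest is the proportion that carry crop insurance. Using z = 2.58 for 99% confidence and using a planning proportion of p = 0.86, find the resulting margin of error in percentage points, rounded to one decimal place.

2.7

SE(p̂) = √[p(1−p)/n] = √[0.1204/1077] = 0.01057.
E = z × SE = 2.58 × 0.01057 = 0.02728, or 2.7 percentage points.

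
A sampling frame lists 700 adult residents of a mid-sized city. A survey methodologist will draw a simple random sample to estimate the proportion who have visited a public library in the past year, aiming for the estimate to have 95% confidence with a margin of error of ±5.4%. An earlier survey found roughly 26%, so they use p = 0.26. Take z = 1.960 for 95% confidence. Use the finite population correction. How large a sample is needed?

187

Unadjusted: n₀ = 1.960² × 0.26 × 0.74 / 0.054² ≈ 253.47, so n₀ = 254.
Finite population correction with N = 700: n = n₀ / (1 + (n₀−1)/N) = 254 / (1 + 253/700) = 254 / 1.3614 ≈ 186.57.
Rounding up, n = 187.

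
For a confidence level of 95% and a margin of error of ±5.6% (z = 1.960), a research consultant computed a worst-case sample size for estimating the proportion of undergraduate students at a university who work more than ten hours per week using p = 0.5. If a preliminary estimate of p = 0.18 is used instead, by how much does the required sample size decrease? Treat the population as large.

126

Conservative (p = 0.5): n = 1.960² × 0.25 / 0.056² ≈ 306.25 → 307.
Using p = 0.18: p(1−p) = 0.1476, so n = 1.960² × 0.1476 / 0.056² ≈ 180.81 → 181.
Reduction: 307 − 181 = 126.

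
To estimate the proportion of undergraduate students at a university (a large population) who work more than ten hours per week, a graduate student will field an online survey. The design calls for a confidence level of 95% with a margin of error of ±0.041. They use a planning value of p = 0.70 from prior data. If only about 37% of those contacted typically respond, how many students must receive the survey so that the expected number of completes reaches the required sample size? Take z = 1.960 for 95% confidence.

Completed interviews needed: n₀ = 1.960² × 0.2100 / 0.041² ≈ 479.91 → 480.
At a 37% response rate, contacts needed = 480 / 0.37 ≈ 1297.30 → 1298.

1298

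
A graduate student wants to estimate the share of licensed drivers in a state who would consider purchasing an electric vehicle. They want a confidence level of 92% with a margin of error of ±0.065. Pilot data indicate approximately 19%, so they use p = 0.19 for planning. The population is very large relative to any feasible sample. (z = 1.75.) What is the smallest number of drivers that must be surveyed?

With p = 0.19, p(1−p) = 0.1539.
n = z²·p(1−p)/E² = 1.75² × 0.1539 / 0.065² = 3.0625 × 0.1539 / 0.004225 ≈ 111.55.
Rounding up gives n = 112.

112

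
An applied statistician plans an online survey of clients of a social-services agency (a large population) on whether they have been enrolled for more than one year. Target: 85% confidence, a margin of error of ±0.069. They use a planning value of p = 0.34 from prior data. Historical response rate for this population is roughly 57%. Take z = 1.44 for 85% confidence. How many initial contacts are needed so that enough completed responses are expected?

172

Completed interviews needed: n₀ = 1.44² × 0.2244 / 0.069² ≈ 97.73 → 98.
At a 57% response rate, contacts needed = 98 / 0.57 ≈ 171.93 → 172.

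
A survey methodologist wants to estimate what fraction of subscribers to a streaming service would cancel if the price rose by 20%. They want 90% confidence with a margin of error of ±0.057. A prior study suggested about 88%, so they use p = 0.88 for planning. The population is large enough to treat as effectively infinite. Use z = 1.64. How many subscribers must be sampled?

88

With p = 0.88, p(1−p) = 0.1056.
n = z²·p(1−p)/E² = 1.64² × 0.1056 / 0.057² = 2.6896 × 0.1056 / 0.003249 ≈ 87.42.
Rounding up gives n = 88.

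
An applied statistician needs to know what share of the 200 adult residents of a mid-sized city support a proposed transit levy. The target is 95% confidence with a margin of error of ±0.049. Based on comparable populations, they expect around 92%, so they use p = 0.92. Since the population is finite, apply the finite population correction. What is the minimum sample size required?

75

For 95% confidence, z = 1.960.
Unadjusted: n₀ = 1.960² × 0.92 × 0.08 / 0.049² ≈ 117.76, so n₀ = 118.
Finite population correction with N = 200: n = n₀ / (1 + (n₀−1)/N) = 118 / (1 + 117/200) = 118 / 1.5850 ≈ 74.45.
Rounding up, n = 75.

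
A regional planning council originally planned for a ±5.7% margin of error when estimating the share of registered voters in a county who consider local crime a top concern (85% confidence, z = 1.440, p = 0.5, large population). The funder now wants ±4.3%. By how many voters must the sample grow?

At ±5.7%: n = 1.440² × 0.2500 / 0.057² ≈ 159.56 → 160.
At ±4.3%: n = 1.440² × 0.2500 / 0.043² ≈ 280.37 → 281.
Additional respondents: 281 − 160 = 121.

121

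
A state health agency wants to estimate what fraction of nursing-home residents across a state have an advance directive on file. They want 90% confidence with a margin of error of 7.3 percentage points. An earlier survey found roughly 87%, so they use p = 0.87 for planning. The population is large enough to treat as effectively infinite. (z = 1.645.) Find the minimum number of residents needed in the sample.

With p = 0.87, p(1−p) = 0.1131.
n = z²·p(1−p)/E² = 1.645² × 0.1131 / 0.073² = 2.7060 × 0.1131 / 0.005329 ≈ 57.43.
Rounding up gives n = 58.

58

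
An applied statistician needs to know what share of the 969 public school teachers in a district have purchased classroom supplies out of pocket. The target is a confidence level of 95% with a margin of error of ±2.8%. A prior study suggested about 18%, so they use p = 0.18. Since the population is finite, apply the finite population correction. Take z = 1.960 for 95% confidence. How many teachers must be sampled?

Unadjusted: n₀ = 1.960² × 0.18 × 0.82 / 0.028² ≈ 723.24, so n₀ = 724.
Finite population correction with N = 969: n = n₀ / (1 + (n₀−1)/N) = 724 / (1 + 723/969) = 724 / 1.7461 ≈ 414.63.
Rounding up, n = 415.

415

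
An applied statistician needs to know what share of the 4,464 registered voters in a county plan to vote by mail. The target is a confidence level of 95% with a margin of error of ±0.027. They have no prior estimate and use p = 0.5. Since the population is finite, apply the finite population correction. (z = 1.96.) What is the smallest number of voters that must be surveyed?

1018

Unadjusted: n₀ = 1.96² × 0.50 × 0.50 / 0.027² ≈ 1317.42, so n₀ = 1318.
Finite population correction with N = 4,464: n = n₀ / (1 + (n₀−1)/N) = 1318 / (1 + 1317/4464) = 1318 / 1.2950 ≈ 1017.74.
Rounding up, n = 1018.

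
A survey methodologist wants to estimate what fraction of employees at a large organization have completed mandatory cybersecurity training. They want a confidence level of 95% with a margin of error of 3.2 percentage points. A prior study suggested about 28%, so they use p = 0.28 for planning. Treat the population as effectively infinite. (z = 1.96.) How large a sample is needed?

With p = 0.28, p(1−p) = 0.2016.
n = z²·p(1−p)/E² = 1.96² × 0.2016 / 0.032² = 3.8416 × 0.2016 / 0.001024 ≈ 756.31.
Rounding up gives n = 757.

757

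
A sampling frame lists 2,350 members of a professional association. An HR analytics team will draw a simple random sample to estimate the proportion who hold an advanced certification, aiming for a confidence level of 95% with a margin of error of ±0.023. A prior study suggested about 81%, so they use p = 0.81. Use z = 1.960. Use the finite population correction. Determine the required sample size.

758

Unadjusted: n₀ = 1.960² × 0.81 × 0.19 / 0.023² ≈ 1117.62, so n₀ = 1118.
Finite population correction with N = 2,350: n = n₀ / (1 + (n₀−1)/N) = 1118 / (1 + 1117/2350) = 1118 / 1.4753 ≈ 757.80.
Rounding up, n = 758.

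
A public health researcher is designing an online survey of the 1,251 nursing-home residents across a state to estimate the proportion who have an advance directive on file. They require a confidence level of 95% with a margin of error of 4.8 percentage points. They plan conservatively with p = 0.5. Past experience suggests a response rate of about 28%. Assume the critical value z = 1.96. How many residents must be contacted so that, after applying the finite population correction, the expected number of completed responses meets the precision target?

Completed interviews needed (unadjusted): n₀ = 1.96² × 0.2500 / 0.048² ≈ 416.84 → 417.
FPC for N = 1,251: n = 417 / (1 + 416/1251) = 417 / 1.3325 ≈ 312.94 → 313.
At a 28% response rate, contacts needed = 313 / 0.28 ≈ 1117.86 → 1118.

1118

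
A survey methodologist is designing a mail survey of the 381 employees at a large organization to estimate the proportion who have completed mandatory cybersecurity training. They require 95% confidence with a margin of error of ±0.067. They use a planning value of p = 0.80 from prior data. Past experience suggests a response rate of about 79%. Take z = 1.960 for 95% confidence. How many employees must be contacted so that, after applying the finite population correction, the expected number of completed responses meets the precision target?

128

Completed interviews needed (unadjusted): n₀ = 1.960² × 0.1600 / 0.067² ≈ 136.92 → 137.
FPC for N = 381: n = 137 / (1 + 136/381) = 137 / 1.3570 ≈ 100.96 → 101.
At a 79% response rate, contacts needed = 101 / 0.79 ≈ 127.85 → 128.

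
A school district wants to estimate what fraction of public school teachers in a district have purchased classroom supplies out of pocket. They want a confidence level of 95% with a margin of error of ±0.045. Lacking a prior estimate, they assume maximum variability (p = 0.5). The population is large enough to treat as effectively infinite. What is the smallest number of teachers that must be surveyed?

475

For 95% confidence, z = 1.960.
With p = 0.5, p(1−p) = 0.25.
n = z²·p(1−p)/E² = 1.960² × 0.2500 / 0.045² = 3.8416 × 0.2500 / 0.002025 ≈ 474.27.
Rounding up gives n = 475.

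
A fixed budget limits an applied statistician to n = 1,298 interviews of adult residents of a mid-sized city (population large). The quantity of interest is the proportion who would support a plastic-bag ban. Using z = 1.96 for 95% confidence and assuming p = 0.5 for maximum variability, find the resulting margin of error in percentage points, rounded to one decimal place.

SE(p̂) = √[p(1−p)/n] = √[0.2500/1298] = 0.01388.
E = z × SE = 1.96 × 0.01388 = 0.02720, or 2.7 percentage points.

2.7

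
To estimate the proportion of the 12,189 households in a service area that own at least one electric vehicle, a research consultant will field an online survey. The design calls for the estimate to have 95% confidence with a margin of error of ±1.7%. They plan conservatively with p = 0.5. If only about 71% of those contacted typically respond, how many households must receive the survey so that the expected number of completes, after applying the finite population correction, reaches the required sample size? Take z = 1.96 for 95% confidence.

3679

Completed interviews needed (unadjusted): n₀ = 1.96² × 0.2500 / 0.017² ≈ 3323.18 → 3324.
FPC for N = 12,189: n = 3324 / (1 + 3323/12189) = 3324 / 1.2726 ≈ 2611.93 → 2612.
At a 71% response rate, contacts needed = 2612 / 0.71 ≈ 3678.87 → 3679.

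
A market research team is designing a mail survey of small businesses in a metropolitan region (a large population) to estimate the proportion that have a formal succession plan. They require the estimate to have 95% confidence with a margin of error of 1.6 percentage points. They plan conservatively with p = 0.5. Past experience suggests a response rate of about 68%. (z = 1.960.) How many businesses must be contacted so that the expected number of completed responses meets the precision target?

5518

Completed interviews needed: n₀ = 1.960² × 0.2500 / 0.016² ≈ 3751.56 → 3752.
At a 68% response rate, contacts needed = 3752 / 0.68 ≈ 5517.65 → 5518.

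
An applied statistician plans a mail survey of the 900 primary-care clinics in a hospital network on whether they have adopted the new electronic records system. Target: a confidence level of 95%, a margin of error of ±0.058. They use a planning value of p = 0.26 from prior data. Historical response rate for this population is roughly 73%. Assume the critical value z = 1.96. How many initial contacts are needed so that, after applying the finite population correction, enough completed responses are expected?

243

Completed interviews needed (unadjusted): n₀ = 1.96² × 0.1924 / 0.058² ≈ 219.72 → 220.
FPC for N = 900: n = 220 / (1 + 219/900) = 220 / 1.2433 ≈ 176.94 → 177.
At a 73% response rate, contacts needed = 177 / 0.73 ≈ 242.47 → 243.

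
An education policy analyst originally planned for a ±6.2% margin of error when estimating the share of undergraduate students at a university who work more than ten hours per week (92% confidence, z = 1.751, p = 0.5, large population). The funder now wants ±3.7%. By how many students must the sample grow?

At ±6.2%: n = 1.751² × 0.2500 / 0.062² ≈ 199.40 → 200.
At ±3.7%: n = 1.751² × 0.2500 / 0.037² ≈ 559.90 → 560.
Additional respondents: 560 − 200 = 360.

360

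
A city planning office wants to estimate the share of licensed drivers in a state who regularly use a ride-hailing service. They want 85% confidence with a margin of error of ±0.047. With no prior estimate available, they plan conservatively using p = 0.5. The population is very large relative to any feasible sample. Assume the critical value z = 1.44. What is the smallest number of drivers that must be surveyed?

235

With p = 0.5, p(1−p) = 0.25.
n = z²·p(1−p)/E² = 1.44² × 0.2500 / 0.047² = 2.0736 × 0.2500 / 0.002209 ≈ 234.68.
Rounding up gives n = 235.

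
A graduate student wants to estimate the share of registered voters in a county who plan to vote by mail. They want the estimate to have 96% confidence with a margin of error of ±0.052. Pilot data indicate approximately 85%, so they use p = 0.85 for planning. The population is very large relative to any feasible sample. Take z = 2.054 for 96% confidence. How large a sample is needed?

199

With p = 0.85, p(1−p) = 0.1275.
n = z²·p(1−p)/E² = 2.054² × 0.1275 / 0.052² = 4.2189 × 0.1275 / 0.002704 ≈ 198.93.
Rounding up gives n = 199.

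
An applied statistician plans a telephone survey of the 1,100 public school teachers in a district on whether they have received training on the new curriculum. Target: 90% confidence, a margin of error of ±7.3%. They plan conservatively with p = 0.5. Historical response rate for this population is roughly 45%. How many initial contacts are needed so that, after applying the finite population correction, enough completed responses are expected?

254

For 90% confidence, z = 1.645.
Completed interviews needed (unadjusted): n₀ = 1.645² × 0.2500 / 0.073² ≈ 126.95 → 127.
FPC for N = 1,100: n = 127 / (1 + 126/1100) = 127 / 1.1145 ≈ 113.95 → 114.
At a 45% response rate, contacts needed = 114 / 0.45 ≈ 253.33 → 254.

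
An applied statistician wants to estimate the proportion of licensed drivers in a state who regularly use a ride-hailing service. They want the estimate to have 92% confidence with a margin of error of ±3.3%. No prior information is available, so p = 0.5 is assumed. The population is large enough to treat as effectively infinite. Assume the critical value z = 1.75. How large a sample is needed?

704

With p = 0.5, p(1−p) = 0.25.
n = z²·p(1−p)/E² = 1.75² × 0.2500 / 0.033² = 3.0625 × 0.2500 / 0.001089 ≈ 703.05.
Rounding up gives n = 704.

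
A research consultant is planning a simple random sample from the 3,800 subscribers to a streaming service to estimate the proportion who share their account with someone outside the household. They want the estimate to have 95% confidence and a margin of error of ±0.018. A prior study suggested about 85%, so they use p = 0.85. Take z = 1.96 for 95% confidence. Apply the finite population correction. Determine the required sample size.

Unadjusted: n₀ = 1.96² × 0.85 × 0.15 / 0.018² ≈ 1511.74, so n₀ = 1512.
Finite population correction with N = 3,800: n = n₀ / (1 + (n₀−1)/N) = 1512 / (1 + 1511/3800) = 1512 / 1.3976 ≈ 1081.83.
Rounding up, n = 1082.

1082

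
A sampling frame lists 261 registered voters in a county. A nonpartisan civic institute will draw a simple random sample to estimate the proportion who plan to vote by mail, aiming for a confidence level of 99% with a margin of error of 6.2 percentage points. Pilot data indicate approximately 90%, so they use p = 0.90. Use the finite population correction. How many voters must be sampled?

98

For 99% confidence, z = 2.576.
Unadjusted: n₀ = 2.576² × 0.90 × 0.10 / 0.062² ≈ 155.36, so n₀ = 156.
Finite population correction with N = 261: n = n₀ / (1 + (n₀−1)/N) = 156 / (1 + 155/261) = 156 / 1.5939 ≈ 97.87.
Rounding up, n = 98.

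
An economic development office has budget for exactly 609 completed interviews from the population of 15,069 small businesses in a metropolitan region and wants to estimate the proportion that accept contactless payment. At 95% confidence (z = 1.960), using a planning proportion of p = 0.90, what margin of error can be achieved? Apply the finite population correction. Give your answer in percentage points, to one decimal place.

Finite-population factor: (N−n)/(N−1) = (15069−609)/(15069−1) = 0.9596.
SE(p̂) = √[p(1−p)/n · (N−n)/(N−1)] = √[0.0900/609 × 0.9596] = 0.01191.
E = z × SE = 1.960 × 0.01191 = 0.02334 ≈ 2.3 percentage points.

2.3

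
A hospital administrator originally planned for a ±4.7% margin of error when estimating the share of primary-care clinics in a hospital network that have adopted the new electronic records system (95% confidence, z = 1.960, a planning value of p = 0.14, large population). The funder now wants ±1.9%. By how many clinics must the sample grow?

1072

At ±4.7%: n = 1.960² × 0.1204 / 0.047² ≈ 209.38 → 210.
At ±1.9%: n = 1.960² × 0.1204 / 0.019² ≈ 1281.24 → 1282.
Additional respondents: 1282 − 210 = 1072.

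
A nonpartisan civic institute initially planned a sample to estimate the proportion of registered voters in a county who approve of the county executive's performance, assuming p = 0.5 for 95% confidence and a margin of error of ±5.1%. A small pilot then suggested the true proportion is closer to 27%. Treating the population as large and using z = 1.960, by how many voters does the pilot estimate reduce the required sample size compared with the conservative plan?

Conservative (p = 0.5): n = 1.960² × 0.25 / 0.051² ≈ 369.24 → 370.
Using p = 0.27: p(1−p) = 0.1971, so n = 1.960² × 0.1971 / 0.051² ≈ 291.11 → 292.
Reduction: 370 − 292 = 78.

78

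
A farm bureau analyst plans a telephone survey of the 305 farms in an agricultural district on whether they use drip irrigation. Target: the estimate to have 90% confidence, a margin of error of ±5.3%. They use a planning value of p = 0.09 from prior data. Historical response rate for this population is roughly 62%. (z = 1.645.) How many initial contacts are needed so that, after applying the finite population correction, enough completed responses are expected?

Completed interviews needed (unadjusted): n₀ = 1.645² × 0.0819 / 0.053² ≈ 78.90 → 79.
FPC for N = 305: n = 79 / (1 + 78/305) = 79 / 1.2557 ≈ 62.91 → 63.
At a 62% response rate, contacts needed = 63 / 0.62 ≈ 101.61 → 102.

102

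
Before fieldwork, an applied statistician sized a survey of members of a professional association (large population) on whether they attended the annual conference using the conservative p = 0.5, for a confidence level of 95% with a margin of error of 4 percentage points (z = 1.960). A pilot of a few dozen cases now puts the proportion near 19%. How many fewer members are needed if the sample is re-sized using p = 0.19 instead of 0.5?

231

Conservative (p = 0.5): n = 1.960² × 0.25 / 0.040² ≈ 600.25 → 601.
Using p = 0.19: p(1−p) = 0.1539, so n = 1.960² × 0.1539 / 0.040² ≈ 369.51 → 370.
Reduction: 601 − 370 = 231.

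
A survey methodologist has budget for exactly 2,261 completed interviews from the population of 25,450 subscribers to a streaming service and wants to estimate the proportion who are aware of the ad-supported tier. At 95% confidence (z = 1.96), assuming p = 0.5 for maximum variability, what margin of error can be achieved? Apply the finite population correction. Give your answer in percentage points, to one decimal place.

Finite-population factor: (N−n)/(N−1) = (25450−2261)/(25450−1) = 0.9112.
SE(p̂) = √[p(1−p)/n · (N−n)/(N−1)] = √[0.2500/2261 × 0.9112] = 0.01004.
E = z × SE = 1.96 × 0.01004 = 0.01967 ≈ 2.0 percentage points.

2.0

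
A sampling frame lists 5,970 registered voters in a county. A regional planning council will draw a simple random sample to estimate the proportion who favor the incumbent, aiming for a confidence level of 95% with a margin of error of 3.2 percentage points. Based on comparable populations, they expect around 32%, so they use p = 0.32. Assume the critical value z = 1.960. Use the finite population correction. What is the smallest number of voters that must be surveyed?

Unadjusted: n₀ = 1.960² × 0.32 × 0.68 / 0.032² ≈ 816.34, so n₀ = 817.
Finite population correction with N = 5,970: n = n₀ / (1 + (n₀−1)/N) = 817 / (1 + 816/5970) = 817 / 1.1367 ≈ 718.76.
Rounding up, n = 719.

719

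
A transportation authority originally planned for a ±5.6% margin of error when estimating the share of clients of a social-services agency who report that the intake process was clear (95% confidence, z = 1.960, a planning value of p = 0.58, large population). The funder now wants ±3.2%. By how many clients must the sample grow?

At ±5.6%: n = 1.960² × 0.2436 / 0.056² ≈ 298.41 → 299.
At ±3.2%: n = 1.960² × 0.2436 / 0.032² ≈ 913.88 → 914.
Additional respondents: 914 − 299 = 615.

615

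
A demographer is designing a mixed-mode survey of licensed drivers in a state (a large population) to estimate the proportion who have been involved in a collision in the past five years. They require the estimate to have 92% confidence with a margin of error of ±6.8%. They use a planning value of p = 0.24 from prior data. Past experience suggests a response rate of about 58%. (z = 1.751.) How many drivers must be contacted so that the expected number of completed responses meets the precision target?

Completed interviews needed: n₀ = 1.751² × 0.1824 / 0.068² ≈ 120.94 → 121.
At a 58% response rate, contacts needed = 121 / 0.58 ≈ 208.62 → 209.

209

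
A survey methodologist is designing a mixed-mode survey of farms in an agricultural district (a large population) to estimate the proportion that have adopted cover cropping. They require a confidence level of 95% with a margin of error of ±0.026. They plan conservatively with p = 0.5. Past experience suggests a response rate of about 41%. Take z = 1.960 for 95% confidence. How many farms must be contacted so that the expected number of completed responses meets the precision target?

Completed interviews needed: n₀ = 1.960² × 0.2500 / 0.026² ≈ 1420.71 → 1421.
At a 41% response rate, contacts needed = 1421 / 0.41 ≈ 3465.85 → 3466.

3466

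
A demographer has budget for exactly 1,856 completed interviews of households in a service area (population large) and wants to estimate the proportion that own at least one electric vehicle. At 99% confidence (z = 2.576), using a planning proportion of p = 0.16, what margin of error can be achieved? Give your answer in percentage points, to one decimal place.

2.2

SE(p̂) = √[p(1−p)/n] = √[0.1344/1856] = 0.00851.
E = z × SE = 2.576 × 0.00851 = 0.02192, or 2.2 percentage points.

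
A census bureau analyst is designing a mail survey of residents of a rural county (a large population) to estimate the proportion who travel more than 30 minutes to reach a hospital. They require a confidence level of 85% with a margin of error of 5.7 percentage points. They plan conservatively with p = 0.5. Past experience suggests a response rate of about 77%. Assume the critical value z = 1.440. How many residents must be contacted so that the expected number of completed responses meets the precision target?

208

Completed interviews needed: n₀ = 1.440² × 0.2500 / 0.057² ≈ 159.56 → 160.
At a 77% response rate, contacts needed = 160 / 0.77 ≈ 207.79 → 208.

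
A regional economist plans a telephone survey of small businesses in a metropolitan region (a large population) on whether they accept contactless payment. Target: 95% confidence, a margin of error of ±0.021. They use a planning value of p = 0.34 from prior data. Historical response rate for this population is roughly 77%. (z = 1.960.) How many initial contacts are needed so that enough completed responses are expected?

Completed interviews needed: n₀ = 1.960² × 0.2244 / 0.021² ≈ 1954.77 → 1955.
At a 77% response rate, contacts needed = 1955 / 0.77 ≈ 2538.96 → 2539.

2539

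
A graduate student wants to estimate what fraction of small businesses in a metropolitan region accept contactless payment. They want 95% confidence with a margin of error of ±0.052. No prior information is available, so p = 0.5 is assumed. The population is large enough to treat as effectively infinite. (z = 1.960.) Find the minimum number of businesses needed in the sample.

With p = 0.5, p(1−p) = 0.25.
n = z²·p(1−p)/E² = 1.960² × 0.2500 / 0.052² = 3.8416 × 0.2500 / 0.002704 ≈ 355.18.
Rounding up gives n = 356.

356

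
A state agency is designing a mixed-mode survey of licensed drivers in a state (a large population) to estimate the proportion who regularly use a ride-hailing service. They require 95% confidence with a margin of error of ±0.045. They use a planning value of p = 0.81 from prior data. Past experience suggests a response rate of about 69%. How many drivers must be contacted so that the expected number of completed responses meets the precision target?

For 95% confidence, z = 1.96.
Completed interviews needed: n₀ = 1.96² × 0.1539 / 0.045² ≈ 291.96 → 292.
At a 69% response rate, contacts needed = 292 / 0.69 ≈ 423.19 → 424.

424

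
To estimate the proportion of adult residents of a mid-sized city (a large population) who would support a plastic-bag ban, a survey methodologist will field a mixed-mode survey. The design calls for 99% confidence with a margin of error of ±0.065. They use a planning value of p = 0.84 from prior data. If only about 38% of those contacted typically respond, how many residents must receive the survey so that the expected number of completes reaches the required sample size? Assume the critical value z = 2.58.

558

Completed interviews needed: n₀ = 2.58² × 0.1344 / 0.065² ≈ 211.74 → 212.
At a 38% response rate, contacts needed = 212 / 0.38 ≈ 557.89 → 558.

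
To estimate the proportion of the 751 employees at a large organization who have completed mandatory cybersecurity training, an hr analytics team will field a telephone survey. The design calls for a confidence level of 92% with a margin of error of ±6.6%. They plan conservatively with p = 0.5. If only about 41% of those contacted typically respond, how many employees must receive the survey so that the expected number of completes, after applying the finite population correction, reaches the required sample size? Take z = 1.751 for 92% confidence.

349

Completed interviews needed (unadjusted): n₀ = 1.751² × 0.2500 / 0.066² ≈ 175.96 → 176.
FPC for N = 751: n = 176 / (1 + 175/751) = 176 / 1.2330 ≈ 142.74 → 143.
At a 41% response rate, contacts needed = 143 / 0.41 ≈ 348.78 → 349.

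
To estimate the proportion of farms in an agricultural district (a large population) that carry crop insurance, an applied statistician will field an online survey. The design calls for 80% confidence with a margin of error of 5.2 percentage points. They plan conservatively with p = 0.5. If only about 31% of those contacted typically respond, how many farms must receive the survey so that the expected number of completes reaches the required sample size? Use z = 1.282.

Completed interviews needed: n₀ = 1.282² × 0.2500 / 0.052² ≈ 151.95 → 152.
At a 31% response rate, contacts needed = 152 / 0.31 ≈ 490.32 → 491.

491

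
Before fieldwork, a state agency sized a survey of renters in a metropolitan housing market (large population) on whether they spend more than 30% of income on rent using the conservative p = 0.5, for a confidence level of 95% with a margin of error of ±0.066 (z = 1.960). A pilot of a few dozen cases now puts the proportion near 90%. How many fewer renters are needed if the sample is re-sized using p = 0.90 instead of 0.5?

Conservative (p = 0.5): n = 1.960² × 0.25 / 0.066² ≈ 220.48 → 221.
Using p = 0.90: p(1−p) = 0.0900, so n = 1.960² × 0.0900 / 0.066² ≈ 79.37 → 80.
Reduction: 221 − 80 = 141.

141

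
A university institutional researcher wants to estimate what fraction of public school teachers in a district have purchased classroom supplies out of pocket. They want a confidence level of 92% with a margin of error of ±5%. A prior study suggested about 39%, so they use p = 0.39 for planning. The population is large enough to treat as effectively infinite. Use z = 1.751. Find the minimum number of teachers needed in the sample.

With p = 0.39, p(1−p) = 0.2379.
n = z²·p(1−p)/E² = 1.751² × 0.2379 / 0.050² = 3.0660 × 0.2379 / 0.002500 ≈ 291.76.
Rounding up gives n = 292.

292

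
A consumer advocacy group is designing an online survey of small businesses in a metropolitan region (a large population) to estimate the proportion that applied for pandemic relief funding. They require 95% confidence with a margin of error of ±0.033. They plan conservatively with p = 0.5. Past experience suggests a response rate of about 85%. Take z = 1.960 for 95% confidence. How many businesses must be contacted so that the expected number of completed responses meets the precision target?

Completed interviews needed: n₀ = 1.960² × 0.2500 / 0.033² ≈ 881.91 → 882.
At an 85% response rate, contacts needed = 882 / 0.85 ≈ 1037.65 → 1038.

1038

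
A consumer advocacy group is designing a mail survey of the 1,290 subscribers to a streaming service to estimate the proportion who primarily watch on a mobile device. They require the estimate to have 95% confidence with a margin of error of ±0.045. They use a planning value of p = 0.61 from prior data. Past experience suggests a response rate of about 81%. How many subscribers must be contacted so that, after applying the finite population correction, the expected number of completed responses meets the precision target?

For 95% confidence, z = 1.96.
Completed interviews needed (unadjusted): n₀ = 1.96² × 0.2379 / 0.045² ≈ 451.32 → 452.
FPC for N = 1,290: n = 452 / (1 + 451/1290) = 452 / 1.3496 ≈ 334.91 → 335.
At an 81% response rate, contacts needed = 335 / 0.81 ≈ 413.58 → 414.

414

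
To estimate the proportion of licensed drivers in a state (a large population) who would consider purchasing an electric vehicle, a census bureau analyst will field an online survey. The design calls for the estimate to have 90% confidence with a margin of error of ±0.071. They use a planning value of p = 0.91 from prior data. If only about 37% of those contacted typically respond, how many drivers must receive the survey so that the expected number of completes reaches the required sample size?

119

For 90% confidence, z = 1.645.
Completed interviews needed: n₀ = 1.645² × 0.0819 / 0.071² ≈ 43.96 → 44.
At a 37% response rate, contacts needed = 44 / 0.37 ≈ 118.92 → 119.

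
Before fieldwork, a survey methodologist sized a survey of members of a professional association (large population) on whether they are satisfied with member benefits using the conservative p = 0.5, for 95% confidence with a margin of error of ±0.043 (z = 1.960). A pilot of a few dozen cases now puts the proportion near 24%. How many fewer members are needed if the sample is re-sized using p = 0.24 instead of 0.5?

Conservative (p = 0.5): n = 1.960² × 0.25 / 0.043² ≈ 519.42 → 520.
Using p = 0.24: p(1−p) = 0.1824, so n = 1.960² × 0.1824 / 0.043² ≈ 378.97 → 379.
Reduction: 520 − 379 = 141.

141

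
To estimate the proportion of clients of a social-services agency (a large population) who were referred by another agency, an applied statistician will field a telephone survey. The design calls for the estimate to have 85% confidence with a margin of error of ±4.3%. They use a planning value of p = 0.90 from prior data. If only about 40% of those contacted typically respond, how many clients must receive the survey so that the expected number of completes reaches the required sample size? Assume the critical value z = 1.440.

Completed interviews needed: n₀ = 1.440² × 0.0900 / 0.043² ≈ 100.93 → 101.
At a 40% response rate, contacts needed = 101 / 0.40 ≈ 252.50 → 253.

253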